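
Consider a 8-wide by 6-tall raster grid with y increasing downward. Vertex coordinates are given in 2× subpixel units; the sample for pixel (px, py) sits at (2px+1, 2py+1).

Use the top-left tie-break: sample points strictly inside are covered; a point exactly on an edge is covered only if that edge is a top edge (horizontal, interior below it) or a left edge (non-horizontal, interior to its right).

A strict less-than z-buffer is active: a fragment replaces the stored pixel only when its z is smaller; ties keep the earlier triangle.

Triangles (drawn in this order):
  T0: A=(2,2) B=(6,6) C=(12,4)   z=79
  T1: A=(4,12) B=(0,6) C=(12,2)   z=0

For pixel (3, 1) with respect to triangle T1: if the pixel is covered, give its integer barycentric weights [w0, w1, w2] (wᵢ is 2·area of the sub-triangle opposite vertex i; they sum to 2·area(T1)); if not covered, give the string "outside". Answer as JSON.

T0:
  2·area = 32  (B↔C swapped to make it positive)
  edge (2, 2)→(12, 4): d=(10,2) right/bottom  bias=-1
  edge (12, 4)→(6, 6): d=(-6,2) right/bottom  bias=-1
  edge (6, 6)→(2, 2): d=(-4,-4) top-left  bias=+0
    (0,0)@(1, 1): e=[-8,40,0] → ·  [on edge]
    (1,1)@(3, 3): e=[8,24,0] → #  [on edge]
    (2,1)@(5, 3): e=[4,20,8] → #
    (3,1)@(7, 3): e=[0,16,16] → ·  [on edge]
    (7,1)@(15, 3): e=[-16,0,48] → ·  [on edge]
    (1,2)@(3, 5): e=[28,12,-8] → ·
    (2,2)@(5, 5): e=[24,8,0] → #  [on edge]
    (3,2)@(7, 5): e=[20,4,8] → #
    (4,2)@(9, 5): e=[16,0,16] → ·  [on edge]
    (1,3)@(3, 7): e=[48,0,-16] → ·  [on edge]
    (2,3)@(5, 7): e=[44,-4,-8] → ·
    (3,3)@(7, 7): e=[40,-8,0] → ·  [on edge]
    (4,4)@(9, 9): e=[56,-24,0] → ·  [on edge]
    (5,5)@(11, 11): e=[72,-40,0] → ·  [on edge]
  covered (4 px):
    · · · · · · · ·
    · # # · · · · ·
    · · # # · · · ·
    · · · · · · · ·
    · · · · · · · ·
    · · · · · · · ·
T1:
  2·area = 88
  edge (4, 12)→(0, 6): d=(-4,-6) top-left  bias=+0
  edge (0, 6)→(12, 2): d=(12,-4) top-left  bias=+0
  edge (12, 2)→(4, 12): d=(-8,10) right/bottom  bias=-1
    (7,0)@(15, 1): e=[110,0,-22] → ·  [on edge]
    (4,1)@(9, 3): e=[66,0,22] → #  [on edge]
    (5,1)@(11, 3): e=[78,8,2] → #
    (6,1)@(13, 3): e=[90,16,-18] → ·
    (1,2)@(3, 5): e=[22,0,66] → #  [on edge]
    (2,2)@(5, 5): e=[34,8,46] → #
    (3,2)@(7, 5): e=[46,16,26] → #
    (5,2)@(11, 5): e=[70,32,-14] → ·
    (0,3)@(1, 7): e=[2,16,70] → #
    (4,3)@(9, 7): e=[50,48,-10] → ·
    (0,4)@(1, 9): e=[-6,40,54] → ·
    (1,4)@(3, 9): e=[6,48,34] → #
  covered (12 px):
    · · · · · · · ·
    · · · · # # · ·
    · # # # # · · ·
    # # # # · · · ·
    · # # · · · · ·
    · · · · · · · ·

Result: "outside"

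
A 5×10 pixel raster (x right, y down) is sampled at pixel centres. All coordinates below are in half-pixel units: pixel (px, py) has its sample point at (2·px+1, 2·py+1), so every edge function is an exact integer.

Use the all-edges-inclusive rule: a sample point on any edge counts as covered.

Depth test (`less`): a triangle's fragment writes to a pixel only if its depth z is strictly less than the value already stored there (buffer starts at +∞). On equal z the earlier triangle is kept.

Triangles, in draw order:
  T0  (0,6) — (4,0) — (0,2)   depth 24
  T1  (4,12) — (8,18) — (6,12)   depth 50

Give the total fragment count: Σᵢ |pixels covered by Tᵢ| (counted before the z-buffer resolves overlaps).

T0:
  2·area = 16  (B↔C swapped to make it positive)
  edge (0, 6)→(0, 2): d=(0,-4) inclusive
  edge (0, 2)→(4, 0): d=(4,-2) inclusive
  edge (4, 0)→(0, 6): d=(-4,6) inclusive
    (1,0)@(3, 1): e=[12,2,2] → #
    (2,0)@(5, 1): e=[20,6,-10] → ·
    (0,1)@(1, 3): e=[4,6,6] → #
    (1,1)@(3, 3): e=[12,10,-6] → ·
    (0,2)@(1, 5): e=[4,14,-2] → ·
  covered (2 px):
    · # · · ·
    # · · · ·
    · · · · ·
    · · · · ·
    · · · · ·
    · · · · ·
    · · · · ·
    · · · · ·
    · · · · ·
    · · · · ·
T1:
  2·area = 12  (B↔C swapped to make it positive)
  edge (4, 12)→(6, 12): d=(2,0) inclusive
  edge (6, 12)→(8, 18): d=(2,6) inclusive
  edge (8, 18)→(4, 12): d=(-4,-6) inclusive
    (1,1)@(3, 3): e=[-18,0,30] → ·  [on edge]
    (2,4)@(5, 9): e=[-6,0,18] → ·  [on edge]
    (2,6)@(5, 13): e=[2,8,2] → #
    (3,6)@(7, 13): e=[2,-4,14] → ·
    (2,7)@(5, 15): e=[6,12,-6] → ·
    (3,7)@(7, 15): e=[6,0,6] → #  [on edge]
    (4,7)@(9, 15): e=[6,-12,18] → ·
    (3,8)@(7, 17): e=[10,4,-2] → ·
  covered (2 px):
    · · · · ·
    · · · · ·
    · · · · ·
    · · · · ·
    · · · · ·
    · · · · ·
    · · # · ·
    · · · # ·
    · · · · ·
    · · · · ·

Result: 4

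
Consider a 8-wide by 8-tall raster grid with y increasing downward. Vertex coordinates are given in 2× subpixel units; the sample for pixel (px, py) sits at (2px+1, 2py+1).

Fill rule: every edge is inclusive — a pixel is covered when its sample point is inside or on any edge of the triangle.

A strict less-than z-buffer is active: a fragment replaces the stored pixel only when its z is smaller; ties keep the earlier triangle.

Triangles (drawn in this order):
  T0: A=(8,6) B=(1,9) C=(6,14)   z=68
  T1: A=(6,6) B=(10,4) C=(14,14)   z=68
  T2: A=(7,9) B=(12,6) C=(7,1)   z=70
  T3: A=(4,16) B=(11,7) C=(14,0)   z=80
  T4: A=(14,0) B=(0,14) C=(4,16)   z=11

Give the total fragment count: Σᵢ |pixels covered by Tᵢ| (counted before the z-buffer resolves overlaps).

T0:
  2·area = 50  (B↔C swapped to make it positive)
  edge (8, 6)→(6, 14): d=(-2,8) inclusive
  edge (6, 14)→(1, 9): d=(-5,-5) inclusive
  edge (1, 9)→(8, 6): d=(7,-3) inclusive
    (7,1)@(15, 3): e=[-50,100,0] → ·  [on edge]
    (3,3)@(7, 7): e=[6,40,4] → █
    (4,3)@(9, 7): e=[-10,50,10] → ·
    (0,4)@(1, 9): e=[50,0,0] → █  [on edge]
    (1,4)@(3, 9): e=[34,10,6] → █
    (2,4)@(5, 9): e=[18,20,12] → █
    (4,4)@(9, 9): e=[-14,40,24] → ·
    (0,5)@(1, 11): e=[46,-10,14] → ·
    (1,5)@(3, 11): e=[30,0,20] → █  [on edge]
    (3,5)@(7, 11): e=[-2,20,32] → ·
    (1,6)@(3, 13): e=[26,-10,34] → ·
    (2,6)@(5, 13): e=[10,0,40] → █  [on edge]
    (3,7)@(7, 15): e=[-10,0,60] → ·  [on edge]
  covered (8 px):
    · · · · · · · ·
    · · · · · · · ·
    · · · · · · · ·
    · · · █ · · · ·
    █ █ █ █ · · · ·
    · █ █ · · · · ·
    · · █ · · · · ·
    · · · · · · · ·
T1:
  2·area = 48
  edge (6, 6)→(10, 4): d=(4,-2) inclusive
  edge (10, 4)→(14, 14): d=(4,10) inclusive
  edge (14, 14)→(6, 6): d=(-8,-8) inclusive
    (0,0)@(1, 1): e=[-30,78,0] → ·  [on edge]
    (1,1)@(3, 3): e=[-18,66,0] → ·  [on edge]
    (2,2)@(5, 5): e=[-6,54,0] → ·  [on edge]
    (4,2)@(9, 5): e=[2,14,32] → █
    (5,2)@(11, 5): e=[6,-6,48] → ·
    (3,3)@(7, 7): e=[6,42,0] → █  [on edge]
    (5,3)@(11, 7): e=[14,2,32] → █
    (6,3)@(13, 7): e=[18,-18,48] → ·
    (3,4)@(7, 9): e=[14,50,-16] → ·
    (4,4)@(9, 9): e=[18,30,0] → █  [on edge]
    (6,4)@(13, 9): e=[26,-10,32] → ·
    (4,5)@(9, 11): e=[26,38,-16] → ·
    (5,5)@(11, 11): e=[30,18,0] → █  [on edge]
    (6,6)@(13, 13): e=[42,6,0] → █  [on edge]
    (7,7)@(15, 15): e=[54,-6,0] → ·  [on edge]
  covered (8 px):
    · · · · · · · ·
    · · · · · · · ·
    · · · · █ · · ·
    · · · █ █ █ · ·
    · · · · █ █ · ·
    · · · · · █ · ·
    · · · · · · █ ·
    · · · · · · · ·
T2:
  2·area = 40  (B↔C swapped to make it positive)
  edge (7, 9)→(7, 1): d=(0,-8) inclusive
  edge (7, 1)→(12, 6): d=(5,5) inclusive
  edge (12, 6)→(7, 9): d=(-5,3) inclusive
    (3,0)@(7, 1): e=[0,0,40] → █  [on edge]
    (4,0)@(9, 1): e=[16,-10,34] → ·
    (3,1)@(7, 3): e=[0,10,30] → █  [on edge]
    (4,1)@(9, 3): e=[16,0,24] → █  [on edge]
    (5,1)@(11, 3): e=[32,-10,18] → ·
    (3,2)@(7, 5): e=[0,20,20] → █  [on edge]
    (5,2)@(11, 5): e=[32,0,8] → █  [on edge]
    (6,2)@(13, 5): e=[48,-10,2] → ·
    (3,3)@(7, 7): e=[0,30,10] → █  [on edge]
    (5,3)@(11, 7): e=[32,10,-2] → ·
    (6,3)@(13, 7): e=[48,0,-8] → ·  [on edge]
    (3,4)@(7, 9): e=[0,40,0] → █  [on edge]
    (7,4)@(15, 9): e=[64,0,-24] → ·  [on edge]
    (3,5)@(7, 11): e=[0,50,-10] → ·  [on edge]
    (3,6)@(7, 13): e=[0,60,-20] → ·  [on edge]
    (3,7)@(7, 15): e=[0,70,-30] → ·  [on edge]
  covered (9 px):
    · · · █ · · · ·
    · · · █ █ · · ·
    · · · █ █ █ · ·
    · · · █ █ · · ·
    · · · █ · · · ·
    · · · · · · · ·
    · · · · · · · ·
    · · · · · · · ·
T3:
  2·area = 22  (B↔C swapped to make it positive)
  edge (4, 16)→(14, 0): d=(10,-16) inclusive
  edge (14, 0)→(11, 7): d=(-3,7) inclusive
  edge (11, 7)→(4, 16): d=(-7,9) inclusive
    (5,2)@(11, 5): e=[2,6,14] → █
    (6,2)@(13, 5): e=[34,-8,-4] → ·
    (5,3)@(11, 7): e=[22,0,0] → █  [on edge]
    (6,3)@(13, 7): e=[54,-14,-18] → ·
    (4,4)@(9, 9): e=[10,8,4] → █
    (5,4)@(11, 9): e=[42,-6,-14] → ·
    (4,5)@(9, 11): e=[30,2,-10] → ·
  covered (3 px):
    · · · · · · · ·
    · · · · · · · ·
    · · · · · █ · ·
    · · · · · █ · ·
    · · · · █ · · ·
    · · · · · · · ·
    · · · · · · · ·
    · · · · · · · ·
T4:
  2·area = 84  (B↔C swapped to make it positive)
  edge (14, 0)→(4, 16): d=(-10,16) inclusive
  edge (4, 16)→(0, 14): d=(-4,-2) inclusive
  edge (0, 14)→(14, 0): d=(14,-14) inclusive
    (6,0)@(13, 1): e=[6,78,0] → █  [on edge]
    (7,0)@(15, 1): e=[-26,82,28] → ·
    (5,1)@(11, 3): e=[18,66,0] → █  [on edge]
    (6,1)@(13, 3): e=[-14,70,28] → ·
    (4,2)@(9, 5): e=[30,54,0] → █  [on edge]
    (5,2)@(11, 5): e=[-2,58,28] → ·
    (3,3)@(7, 7): e=[42,42,0] → █  [on edge]
    (5,3)@(11, 7): e=[-22,50,56] → ·
    (2,4)@(5, 9): e=[54,30,0] → █  [on edge]
    (4,4)@(9, 9): e=[-10,38,56] → ·
    (1,5)@(3, 11): e=[66,18,0] → █  [on edge]
    (4,5)@(9, 11): e=[-30,30,84] → ·
    (0,6)@(1, 13): e=[78,6,0] → █  [on edge]
  covered (14 px):
    · · · · · · █ ·
    · · · · · █ · ·
    · · · · █ · · ·
    · · · █ █ · · ·
    · · █ █ · · · ·
    · █ █ █ · · · ·
    █ █ █ · · · · ·
    · █ · · · · · ·

Answer: 42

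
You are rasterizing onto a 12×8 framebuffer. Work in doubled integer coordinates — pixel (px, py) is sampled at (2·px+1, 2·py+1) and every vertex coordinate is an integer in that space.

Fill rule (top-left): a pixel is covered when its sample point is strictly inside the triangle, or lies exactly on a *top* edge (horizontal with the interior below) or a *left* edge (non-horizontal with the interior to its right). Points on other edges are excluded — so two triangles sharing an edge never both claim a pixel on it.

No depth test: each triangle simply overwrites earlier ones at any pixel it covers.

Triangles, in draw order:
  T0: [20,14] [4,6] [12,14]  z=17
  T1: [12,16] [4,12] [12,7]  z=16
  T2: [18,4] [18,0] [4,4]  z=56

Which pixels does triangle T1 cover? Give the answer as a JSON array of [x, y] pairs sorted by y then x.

T0:
  2·area = 64  (B↔C swapped to make it positive)
  edge (20, 14)→(12, 14): d=(-8,0) right/bottom  bias=-1
  edge (12, 14)→(4, 6): d=(-8,-8) top-left  bias=+0
  edge (4, 6)→(20, 14): d=(16,8) right/bottom  bias=-1
    (0,1)@(1, 3): e=[88,0,-24] → ·  [on edge]
    (1,2)@(3, 5): e=[72,0,-8] → ·  [on edge]
    (2,3)@(5, 7): e=[56,0,8] → #  [on edge]
    (3,3)@(7, 7): e=[56,16,-8] → ·
    (2,4)@(5, 9): e=[40,-16,40] → ·
    (3,4)@(7, 9): e=[40,0,24] → #  [on edge]
    (4,4)@(9, 9): e=[40,16,8] → #
    (5,4)@(11, 9): e=[40,32,-8] → ·
    (3,5)@(7, 11): e=[24,-16,56] → ·
    (4,5)@(9, 11): e=[24,0,40] → #  [on edge]
    (5,5)@(11, 11): e=[24,16,24] → #
    (6,5)@(13, 11): e=[24,32,8] → #
    (5,6)@(11, 13): e=[8,0,56] → #  [on edge]
    (6,7)@(13, 15): e=[-8,0,72] → ·  [on edge]
  covered (10 px):
    · · · · · · · · · · · ·
    · · · · · · · · · · · ·
    · · · · · · · · · · · ·
    · · # · · · · · · · · ·
    · · · # # · · · · · · ·
    · · · · # # # · · · · ·
    · · · · · # # # # · · ·
    · · · · · · · · · · · ·
T1:
  2·area = 72
  edge (12, 16)→(4, 12): d=(-8,-4) top-left  bias=+0
  edge (4, 12)→(12, 7): d=(8,-5) top-left  bias=+0
  edge (12, 7)→(12, 16): d=(0,9) right/bottom  bias=-1
    (4,4)@(9, 9): e=[44,1,27] → #
    (5,4)@(11, 9): e=[52,11,9] → #
    (6,4)@(13, 9): e=[60,21,-9] → ·
    (3,5)@(7, 11): e=[20,7,45] → #
    (6,5)@(13, 11): e=[44,37,-9] → ·
    (3,6)@(7, 13): e=[4,23,45] → #
    (6,6)@(13, 13): e=[28,53,-9] → ·
    (3,7)@(7, 15): e=[-12,39,45] → ·
    (4,7)@(9, 15): e=[-4,49,27] → ·
    (5,7)@(11, 15): e=[4,59,9] → #
    (6,7)@(13, 15): e=[12,69,-9] → ·
  covered (9 px):
    · · · · · · · · · · · ·
    · · · · · · · · · · · ·
    · · · · · · · · · · · ·
    · · · · · · · · · · · ·
    · · · · # # · · · · · ·
    · · · # # # · · · · · ·
    · · · # # # · · · · · ·
    · · · · · # · · · · · ·
T2:
  2·area = 56  (B↔C swapped to make it positive)
  edge (18, 4)→(4, 4): d=(-14,0) right/bottom  bias=-1
  edge (4, 4)→(18, 0): d=(14,-4) top-left  bias=+0
  edge (18, 0)→(18, 4): d=(0,4) right/bottom  bias=-1
    (7,0)@(15, 1): e=[42,2,12] → #
    (8,0)@(17, 1): e=[42,10,4] → #
    (9,0)@(19, 1): e=[42,18,-4] → ·
    (4,1)@(9, 3): e=[14,6,36] → #
    (5,1)@(11, 3): e=[14,14,28] → #
    (6,1)@(13, 3): e=[14,22,20] → #
    (9,1)@(19, 3): e=[14,46,-4] → ·
    (4,2)@(9, 5): e=[-14,34,36] → ·
    (5,2)@(11, 5): e=[-14,42,28] → ·
    (6,2)@(13, 5): e=[-14,50,20] → ·
    (7,2)@(15, 5): e=[-14,58,12] → ·
    (8,2)@(17, 5): e=[-14,66,4] → ·
  covered (7 px):
    · · · · · · · # # · · ·
    · · · · # # # # # · · ·
    · · · · · · · · · · · ·
    · · · · · · · · · · · ·
    · · · · · · · · · · · ·
    · · · · · · · · · · · ·
    · · · · · · · · · · · ·
    · · · · · · · · · · · ·

Result: [[4,4],[5,4],[3,5],[4,5],[5,5],[3,6],[4,6],[5,6],[5,7]]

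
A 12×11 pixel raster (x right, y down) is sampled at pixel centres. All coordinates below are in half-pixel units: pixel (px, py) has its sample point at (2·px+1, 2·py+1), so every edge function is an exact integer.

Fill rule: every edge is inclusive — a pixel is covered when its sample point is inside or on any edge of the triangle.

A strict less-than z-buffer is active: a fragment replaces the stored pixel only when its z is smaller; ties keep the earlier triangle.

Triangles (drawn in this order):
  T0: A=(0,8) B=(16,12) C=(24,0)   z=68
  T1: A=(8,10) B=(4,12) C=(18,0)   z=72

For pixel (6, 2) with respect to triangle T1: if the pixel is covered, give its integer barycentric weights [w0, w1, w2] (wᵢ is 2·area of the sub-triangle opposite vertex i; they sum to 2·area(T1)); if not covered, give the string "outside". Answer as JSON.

T0:
  2·area = 224  (B↔C swapped to make it positive)
  edge (0, 8)→(24, 0): d=(24,-8) inclusive
  edge (24, 0)→(16, 12): d=(-8,12) inclusive
  edge (16, 12)→(0, 8): d=(-16,-4) inclusive
    (10,0)@(21, 1): e=[0,28,196] → █  [on edge]
    (11,0)@(23, 1): e=[16,4,204] → █
    (7,1)@(15, 3): e=[0,84,140] → █  [on edge]
    (8,1)@(17, 3): e=[16,60,148] → █
    (9,1)@(19, 3): e=[32,36,156] → █
    (11,1)@(23, 3): e=[64,-12,172] → ·
    (4,2)@(9, 5): e=[0,140,84] → █  [on edge]
    (5,2)@(11, 5): e=[16,116,92] → █
    (6,2)@(13, 5): e=[32,92,100] → █
    (10,2)@(21, 5): e=[96,-4,132] → ·
    (1,3)@(3, 7): e=[0,196,28] → █  [on edge]
    (2,3)@(5, 7): e=[16,172,36] → █
  covered (30 px):
    · · · · · · · · · · █ █
    · · · · · · · █ █ █ █ ·
    · · · · █ █ █ █ █ █ · ·
    · █ █ █ █ █ █ █ █ █ · ·
    · · █ █ █ █ █ █ █ · · ·
    · · · · · · █ █ · · · ·
    · · · · · · · · · · · ·
    · · · · · · · · · · · ·
    · · · · · · · · · · · ·
    · · · · · · · · · · · ·
    · · · · · · · · · · · ·
T1:
  2·area = 20
  edge (8, 10)→(4, 12): d=(-4,2) inclusive
  edge (4, 12)→(18, 0): d=(14,-12) inclusive
  edge (18, 0)→(8, 10): d=(-10,10) inclusive
    (8,0)@(17, 1): e=[18,2,0] → █  [on edge]
    (9,0)@(19, 1): e=[14,26,-20] → ·
    (7,1)@(15, 3): e=[14,6,0] → █  [on edge]
    (8,1)@(17, 3): e=[10,30,-20] → ·
    (6,2)@(13, 5): e=[10,10,0] → █  [on edge]
    (7,2)@(15, 5): e=[6,34,-20] → ·
    (5,3)@(11, 7): e=[6,14,0] → █  [on edge]
    (6,3)@(13, 7): e=[2,38,-20] → ·
    (4,4)@(9, 9): e=[2,18,0] → █  [on edge]
    (5,4)@(11, 9): e=[-2,42,-20] → ·
    (3,5)@(7, 11): e=[-2,22,0] → ·  [on edge]
    (4,5)@(9, 11): e=[-6,46,-20] → ·
    (2,6)@(5, 13): e=[-6,26,0] → ·  [on edge]
    (1,7)@(3, 15): e=[-10,30,0] → ·  [on edge]
    (0,8)@(1, 17): e=[-14,34,0] → ·  [on edge]
  covered (5 px):
    · · · · · · · · █ · · ·
    · · · · · · · █ · · · ·
    · · · · · · █ · · · · ·
    · · · · · █ · · · · · ·
    · · · · █ · · · · · · ·
    · · · · · · · · · · · ·
    · · · · · · · · · · · ·
    · · · · · · · · · · · ·
    · · · · · · · · · · · ·
    · · · · · · · · · · · ·
    · · · · · · · · · · · ·

Result: [10,0,10]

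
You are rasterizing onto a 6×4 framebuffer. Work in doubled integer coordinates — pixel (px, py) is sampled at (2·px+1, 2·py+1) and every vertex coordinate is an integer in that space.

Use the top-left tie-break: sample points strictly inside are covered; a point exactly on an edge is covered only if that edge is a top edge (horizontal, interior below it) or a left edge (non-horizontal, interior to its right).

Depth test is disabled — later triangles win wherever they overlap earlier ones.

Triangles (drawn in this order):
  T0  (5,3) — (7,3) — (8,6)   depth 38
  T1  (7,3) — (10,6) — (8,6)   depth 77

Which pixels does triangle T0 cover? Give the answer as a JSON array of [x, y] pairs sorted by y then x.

T0:
  2·area = 6
  edge (5, 3)→(7, 3): d=(2,0) top-left  bias=+0
  edge (7, 3)→(8, 6): d=(1,3) right/bottom  bias=-1
  edge (8, 6)→(5, 3): d=(-3,-3) top-left  bias=+0
    (1,0)@(3, 1): e=[-4,10,0] → .  [on edge]
    (0,1)@(1, 3): e=[0,18,-12] → .  [on edge]
    (1,1)@(3, 3): e=[0,12,-6] → .  [on edge]
    (2,1)@(5, 3): e=[0,6,0] → X  [on edge]
    (3,1)@(7, 3): e=[0,0,6] → .  [on edge]
    (4,1)@(9, 3): e=[0,-6,12] → .  [on edge]
    (5,1)@(11, 3): e=[0,-12,18] → .  [on edge]
    (2,2)@(5, 5): e=[4,8,-6] → .
    (3,2)@(7, 5): e=[4,2,0] → X  [on edge]
    (4,2)@(9, 5): e=[4,-4,6] → .
    (3,3)@(7, 7): e=[8,4,-6] → .
    (4,3)@(9, 7): e=[8,-2,0] → .  [on edge]
  covered (2 px):
    . . . . . .
    . . X . . .
    . . . X . .
    . . . . . .
T1:
  2·area = 6
  edge (7, 3)→(10, 6): d=(3,3) right/bottom  bias=-1
  edge (10, 6)→(8, 6): d=(-2,0) right/bottom  bias=-1
  edge (8, 6)→(7, 3): d=(-1,-3) top-left  bias=+0
    (2,0)@(5, 1): e=[0,10,-4] → .  [on edge]
    (3,1)@(7, 3): e=[0,6,0] → .  [on edge]
    (4,2)@(9, 5): e=[0,2,4] → .  [on edge]
    (5,3)@(11, 7): e=[0,-2,8] → .  [on edge]
  covered (0 px):
    . . . . . .
    . . . . . .
    . . . . . .
    . . . . . .

Answer: [[2,1],[3,2]]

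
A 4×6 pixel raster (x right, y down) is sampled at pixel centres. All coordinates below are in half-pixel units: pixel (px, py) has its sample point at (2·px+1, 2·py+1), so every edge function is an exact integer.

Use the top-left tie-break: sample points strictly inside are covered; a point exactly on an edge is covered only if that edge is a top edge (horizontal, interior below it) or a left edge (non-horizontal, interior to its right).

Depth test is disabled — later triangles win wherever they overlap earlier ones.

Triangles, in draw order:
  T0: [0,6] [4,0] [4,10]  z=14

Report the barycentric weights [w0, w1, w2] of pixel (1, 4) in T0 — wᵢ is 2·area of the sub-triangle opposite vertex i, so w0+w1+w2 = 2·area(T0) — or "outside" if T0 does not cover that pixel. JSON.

T0:
  2·area = 40
  edge (0, 6)→(4, 0): d=(4,-6) top-left  bias=+0
  edge (4, 0)→(4, 10): d=(0,10) right/bottom  bias=-1
  edge (4, 10)→(0, 6): d=(-4,-4) top-left  bias=+0
    (1,1)@(3, 3): e=[6,10,24] → █
    (2,1)@(5, 3): e=[18,-10,32] → ·
    (0,2)@(1, 5): e=[2,30,8] → █
    (2,2)@(5, 5): e=[26,-10,24] → ·
    (0,3)@(1, 7): e=[10,30,0] → █  [on edge]
    (2,3)@(5, 7): e=[34,-10,16] → ·
    (0,4)@(1, 9): e=[18,30,-8] → ·
    (1,4)@(3, 9): e=[30,10,0] → █  [on edge]
    (2,4)@(5, 9): e=[42,-10,8] → ·
    (1,5)@(3, 11): e=[38,10,-8] → ·
    (2,5)@(5, 11): e=[50,-10,0] → ·  [on edge]
  covered (6 px):
    · · · ·
    · █ · ·
    █ █ · ·
    █ █ · ·
    · █ · ·
    · · · ·

Answer: [10,0,30]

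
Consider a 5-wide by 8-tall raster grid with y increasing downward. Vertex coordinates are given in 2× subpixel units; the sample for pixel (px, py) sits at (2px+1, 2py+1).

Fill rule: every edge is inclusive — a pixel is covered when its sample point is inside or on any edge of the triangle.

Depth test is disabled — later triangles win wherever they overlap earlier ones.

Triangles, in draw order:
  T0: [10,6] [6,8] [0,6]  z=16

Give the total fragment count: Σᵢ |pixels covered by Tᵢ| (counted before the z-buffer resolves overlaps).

T0:
  2·area = 20
  edge (10, 6)→(6, 8): d=(-4,2) inclusive
  edge (6, 8)→(0, 6): d=(-6,-2) inclusive
  edge (0, 6)→(10, 6): d=(10,0) inclusive
    (1,3)@(3, 7): e=[10,0,10] → █  [on edge]
    (2,3)@(5, 7): e=[6,4,10] → █
    (3,3)@(7, 7): e=[2,8,10] → █
    (4,3)@(9, 7): e=[-2,12,10] → ·
    (1,4)@(3, 9): e=[2,-12,30] → ·
    (2,4)@(5, 9): e=[-2,-8,30] → ·
    (3,4)@(7, 9): e=[-6,-4,30] → ·
    (4,4)@(9, 9): e=[-10,0,30] → ·  [on edge]
  covered (3 px):
    · · · · ·
    · · · · ·
    · · · · ·
    · █ █ █ ·
    · · · · ·
    · · · · ·
    · · · · ·
    · · · · ·

Answer: 3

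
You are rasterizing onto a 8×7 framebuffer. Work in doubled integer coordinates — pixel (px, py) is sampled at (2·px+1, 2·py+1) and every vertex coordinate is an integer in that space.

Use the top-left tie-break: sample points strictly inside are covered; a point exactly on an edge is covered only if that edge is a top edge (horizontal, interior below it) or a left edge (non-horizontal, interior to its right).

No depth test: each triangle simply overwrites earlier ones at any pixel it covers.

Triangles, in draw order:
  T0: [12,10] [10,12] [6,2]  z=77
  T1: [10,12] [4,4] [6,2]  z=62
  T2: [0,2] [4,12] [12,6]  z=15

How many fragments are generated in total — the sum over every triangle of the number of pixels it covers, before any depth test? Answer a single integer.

T0:
  2·area = 28
  edge (12, 10)→(10, 12): d=(-2,2) right/bottom  bias=-1
  edge (10, 12)→(6, 2): d=(-4,-10) top-left  bias=+0
  edge (6, 2)→(12, 10): d=(6,8) right/bottom  bias=-1
    (4,3)@(9, 7): e=[12,10,6] → X
    (5,3)@(11, 7): e=[8,30,-10] → .
    (7,3)@(15, 7): e=[0,70,-42] → .  [on edge]
    (4,4)@(9, 9): e=[8,2,18] → X
    (5,4)@(11, 9): e=[4,22,2] → X
    (6,4)@(13, 9): e=[0,42,-14] → .  [on edge]
    (4,5)@(9, 11): e=[4,-6,30] → .
    (5,5)@(11, 11): e=[0,14,14] → .  [on edge]
    (4,6)@(9, 13): e=[0,-14,42] → .  [on edge]
  covered (3 px):
    . . . . . . . .
    . . . . . . . .
    . . . . . . . .
    . . . . X . . .
    . . . . X X . .
    . . . . . . . .
    . . . . . . . .
T1:
  2·area = 28
  edge (10, 12)→(4, 4): d=(-6,-8) top-left  bias=+0
  edge (4, 4)→(6, 2): d=(2,-2) top-left  bias=+0
  edge (6, 2)→(10, 12): d=(4,10) right/bottom  bias=-1
    (3,0)@(7, 1): e=[42,0,-14] → .  [on edge]
    (2,1)@(5, 3): e=[14,0,14] → X  [on edge]
    (3,1)@(7, 3): e=[30,4,-6] → .
    (1,2)@(3, 5): e=[-14,0,42] → .  [on edge]
    (2,2)@(5, 5): e=[2,4,22] → X
    (3,2)@(7, 5): e=[18,8,2] → X
    (4,2)@(9, 5): e=[34,12,-18] → .
    (0,3)@(1, 7): e=[-42,0,70] → .  [on edge]
    (2,3)@(5, 7): e=[-10,8,30] → .
    (3,3)@(7, 7): e=[6,12,10] → X
    (4,3)@(9, 7): e=[22,16,-10] → .
    (3,4)@(7, 9): e=[-6,16,18] → .
  covered (4 px):
    . . . . . . . .
    . . X . . . . .
    . . X X . . . .
    . . . X . . . .
    . . . . . . . .
    . . . . . . . .
    . . . . . . . .
T2:
  2·area = 104  (B↔C swapped to make it positive)
  edge (0, 2)→(12, 6): d=(12,4) right/bottom  bias=-1
  edge (12, 6)→(4, 12): d=(-8,6) right/bottom  bias=-1
  edge (4, 12)→(0, 2): d=(-4,-10) top-left  bias=+0
    (0,1)@(1, 3): e=[8,90,6] → X
    (1,1)@(3, 3): e=[0,78,26] → .  [on edge]
    (0,2)@(1, 5): e=[32,74,-2] → .
    (1,2)@(3, 5): e=[24,62,18] → X
    (2,2)@(5, 5): e=[16,50,38] → X
    (3,2)@(7, 5): e=[8,38,58] → X
    (4,2)@(9, 5): e=[0,26,78] → .  [on edge]
    (1,3)@(3, 7): e=[48,46,10] → X
    (4,3)@(9, 7): e=[24,10,70] → X
    (5,3)@(11, 7): e=[16,-2,90] → .
    (7,3)@(15, 7): e=[0,-26,130] → .  [on edge]
    (1,4)@(3, 9): e=[72,30,2] → X
  covered (12 px):
    . . . . . . . .
    X . . . . . . .
    . X X X . . . .
    . X X X X . . .
    . X X X . . . .
    . . X . . . . .
    . . . . . . . .

Answer: 19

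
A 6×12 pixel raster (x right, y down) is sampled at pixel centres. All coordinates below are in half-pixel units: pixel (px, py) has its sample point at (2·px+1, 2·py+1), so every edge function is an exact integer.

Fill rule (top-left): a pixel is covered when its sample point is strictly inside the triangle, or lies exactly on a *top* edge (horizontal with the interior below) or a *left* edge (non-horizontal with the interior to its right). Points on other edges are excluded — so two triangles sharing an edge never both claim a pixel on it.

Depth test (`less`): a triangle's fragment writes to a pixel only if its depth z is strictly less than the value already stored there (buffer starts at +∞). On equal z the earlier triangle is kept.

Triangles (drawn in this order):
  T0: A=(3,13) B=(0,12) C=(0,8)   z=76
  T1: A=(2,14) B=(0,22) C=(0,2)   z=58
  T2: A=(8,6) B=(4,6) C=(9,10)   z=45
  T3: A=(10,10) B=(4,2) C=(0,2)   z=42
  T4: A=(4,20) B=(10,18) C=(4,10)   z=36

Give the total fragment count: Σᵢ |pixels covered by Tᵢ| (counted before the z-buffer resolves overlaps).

T0:
  2·area = 12
  edge (3, 13)→(0, 12): d=(-3,-1) top-left  bias=+0
  edge (0, 12)→(0, 8): d=(0,-4) top-left  bias=+0
  edge (0, 8)→(3, 13): d=(3,5) right/bottom  bias=-1
    (0,5)@(1, 11): e=[4,4,4] → X
    (1,5)@(3, 11): e=[6,12,-6] → .
    (0,6)@(1, 13): e=[-2,4,10] → .
    (1,6)@(3, 13): e=[0,12,0] → .  [on edge]
    (4,7)@(9, 15): e=[0,36,-24] → .  [on edge]
    (4,11)@(9, 23): e=[-24,36,0] → .  [on edge]
  covered (1 px):
    . . . . . .
    . . . . . .
    . . . . . .
    . . . . . .
    . . . . . .
    X . . . . .
    . . . . . .
    . . . . . .
    . . . . . .
    . . . . . .
    . . . . . .
    . . . . . .
T1:
  2·area = 40
  edge (2, 14)→(0, 22): d=(-2,8) right/bottom  bias=-1
  edge (0, 22)→(0, 2): d=(0,-20) top-left  bias=+0
  edge (0, 2)→(2, 14): d=(2,12) right/bottom  bias=-1
    (0,4)@(1, 9): e=[18,20,2] → X
    (1,4)@(3, 9): e=[2,60,-22] → .
    (0,5)@(1, 11): e=[14,20,6] → X
    (1,5)@(3, 11): e=[-2,60,-18] → .
    (0,6)@(1, 13): e=[10,20,10] → X
    (1,6)@(3, 13): e=[-6,60,-14] → .
    (0,7)@(1, 15): e=[6,20,14] → X
    (1,7)@(3, 15): e=[-10,60,-10] → .
    (0,8)@(1, 17): e=[2,20,18] → X
    (1,8)@(3, 17): e=[-14,60,-6] → .
    (0,9)@(1, 19): e=[-2,20,22] → .
  covered (5 px):
    . . . . . .
    . . . . . .
    . . . . . .
    . . . . . .
    X . . . . .
    X . . . . .
    X . . . . .
    X . . . . .
    X . . . . .
    . . . . . .
    . . . . . .
    . . . . . .
T2:
  2·area = 16  (B↔C swapped to make it positive)
  edge (8, 6)→(9, 10): d=(1,4) right/bottom  bias=-1
  edge (9, 10)→(4, 6): d=(-5,-4) top-left  bias=+0
  edge (4, 6)→(8, 6): d=(4,0) top-left  bias=+0
    (3,3)@(7, 7): e=[5,7,4] → X
    (4,3)@(9, 7): e=[-3,15,4] → .
    (3,4)@(7, 9): e=[7,-3,12] → .
  covered (1 px):
    . . . . . .
    . . . . . .
    . . . . . .
    . . . X . .
    . . . . . .
    . . . . . .
    . . . . . .
    . . . . . .
    . . . . . .
    . . . . . .
    . . . . . .
    . . . . . .
T3:
  2·area = 32  (B↔C swapped to make it positive)
  edge (10, 10)→(0, 2): d=(-10,-8) top-left  bias=+0
  edge (0, 2)→(4, 2): d=(4,0) top-left  bias=+0
  edge (4, 2)→(10, 10): d=(6,8) right/bottom  bias=-1
    (1,1)@(3, 3): e=[14,4,14] → X
    (2,1)@(5, 3): e=[30,4,-2] → .
    (1,2)@(3, 5): e=[-6,12,26] → .
    (2,2)@(5, 5): e=[10,12,10] → X
    (3,2)@(7, 5): e=[26,12,-6] → .
    (2,3)@(5, 7): e=[-10,20,22] → .
    (3,3)@(7, 7): e=[6,20,6] → X
    (4,3)@(9, 7): e=[22,20,-10] → .
    (3,4)@(7, 9): e=[-14,28,18] → .
    (4,4)@(9, 9): e=[2,28,2] → X
    (5,4)@(11, 9): e=[18,28,-14] → .
    (4,5)@(9, 11): e=[-18,36,14] → .
  covered (4 px):
    . . . . . .
    . X . . . .
    . . X . . .
    . . . X . .
    . . . . X .
    . . . . . .
    . . . . . .
    . . . . . .
    . . . . . .
    . . . . . .
    . . . . . .
    . . . . . .
T4:
  2·area = 60  (B↔C swapped to make it positive)
  edge (4, 20)→(4, 10): d=(0,-10) top-left  bias=+0
  edge (4, 10)→(10, 18): d=(6,8) right/bottom  bias=-1
  edge (10, 18)→(4, 20): d=(-6,2) right/bottom  bias=-1
    (2,6)@(5, 13): e=[10,10,40] → X
    (3,6)@(7, 13): e=[30,-6,36] → .
    (2,7)@(5, 15): e=[10,22,28] → X
    (3,7)@(7, 15): e=[30,6,24] → X
    (4,7)@(9, 15): e=[50,-10,20] → .
    (2,8)@(5, 17): e=[10,34,16] → X
    (4,8)@(9, 17): e=[50,2,8] → X
    (5,8)@(11, 17): e=[70,-14,4] → .
    (2,9)@(5, 19): e=[10,46,4] → X
    (3,9)@(7, 19): e=[30,30,0] → .  [on edge]
    (4,9)@(9, 19): e=[50,14,-4] → .
    (0,10)@(1, 21): e=[-30,90,0] → .  [on edge]
  covered (7 px):
    . . . . . .
    . . . . . .
    . . . . . .
    . . . . . .
    . . . . . .
    . . . . . .
    . . X . . .
    . . X X . .
    . . X X X .
    . . X . . .
    . . . . . .
    . . . . . .

Answer: 18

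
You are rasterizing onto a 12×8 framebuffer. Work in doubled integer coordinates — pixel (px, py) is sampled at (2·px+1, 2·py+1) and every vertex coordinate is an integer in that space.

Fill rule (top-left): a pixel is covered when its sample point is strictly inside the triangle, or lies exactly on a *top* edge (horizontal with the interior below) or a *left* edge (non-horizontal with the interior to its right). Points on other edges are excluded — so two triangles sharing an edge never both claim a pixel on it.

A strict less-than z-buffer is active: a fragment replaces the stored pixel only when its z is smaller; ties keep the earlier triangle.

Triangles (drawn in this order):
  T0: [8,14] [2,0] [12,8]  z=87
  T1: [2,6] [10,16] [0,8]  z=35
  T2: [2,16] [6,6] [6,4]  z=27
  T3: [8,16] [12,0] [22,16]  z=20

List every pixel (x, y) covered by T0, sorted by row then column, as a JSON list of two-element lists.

T0:
  2·area = 92
  edge (8, 14)→(2, 0): d=(-6,-14) top-left  bias=+0
  edge (2, 0)→(12, 8): d=(10,8) right/bottom  bias=-1
  edge (12, 8)→(8, 14): d=(-4,6) right/bottom  bias=-1
    (1,0)@(3, 1): e=[8,2,82] → █
    (2,0)@(5, 1): e=[36,-14,70] → ·
    (1,1)@(3, 3): e=[-4,22,74] → ·
    (2,1)@(5, 3): e=[24,6,62] → █
    (3,1)@(7, 3): e=[52,-10,50] → ·
    (2,2)@(5, 5): e=[12,26,54] → █
    (3,2)@(7, 5): e=[40,10,42] → █
    (4,2)@(9, 5): e=[68,-6,30] → ·
    (2,3)@(5, 7): e=[0,46,46] → █  [on edge]
    (4,3)@(9, 7): e=[56,14,22] → █
    (5,3)@(11, 7): e=[84,-2,10] → ·
    (2,4)@(5, 9): e=[-12,66,38] → ·
  covered (12 px):
    · █ · · · · · · · · · ·
    · · █ · · · · · · · · ·
    · · █ █ · · · · · · · ·
    · · █ █ █ · · · · · · ·
    · · · █ █ █ · · · · · ·
    · · · █ █ · · · · · · ·
    · · · · · · · · · · · ·
    · · · · · · · · · · · ·
T1:
  2·area = 36
  edge (2, 6)→(10, 16): d=(8,10) right/bottom  bias=-1
  edge (10, 16)→(0, 8): d=(-10,-8) top-left  bias=+0
  edge (0, 8)→(2, 6): d=(2,-2) top-left  bias=+0
    (3,0)@(7, 1): e=[-90,126,0] → ·  [on edge]
    (2,1)@(5, 3): e=[-54,90,0] → ·  [on edge]
    (1,2)@(3, 5): e=[-18,54,0] → ·  [on edge]
    (0,3)@(1, 7): e=[18,18,0] → █  [on edge]
    (1,3)@(3, 7): e=[-2,34,4] → ·
    (0,4)@(1, 9): e=[34,-2,4] → ·
    (1,4)@(3, 9): e=[14,14,8] → █
    (2,4)@(5, 9): e=[-6,30,12] → ·
    (1,5)@(3, 11): e=[30,-6,12] → ·
    (2,5)@(5, 11): e=[10,10,16] → █
    (3,5)@(7, 11): e=[-10,26,20] → ·
    (2,6)@(5, 13): e=[26,-10,20] → ·
  covered (5 px):
    · · · · · · · · · · · ·
    · · · · · · · · · · · ·
    · · · · · · · · · · · ·
    █ · · · · · · · · · · ·
    · █ · · · · · · · · · ·
    · · █ · · · · · · · · ·
    · · · █ · · · · · · · ·
    · · · · █ · · · · · · ·
T2:
  2·area = 8  (B↔C swapped to make it positive)
  edge (2, 16)→(6, 4): d=(4,-12) top-left  bias=+0
  edge (6, 4)→(6, 6): d=(0,2) right/bottom  bias=-1
  edge (6, 6)→(2, 16): d=(-4,10) right/bottom  bias=-1
    (3,0)@(7, 1): e=[0,-2,10] → ·  [on edge]
    (2,3)@(5, 7): e=[0,2,6] → █  [on edge]
    (3,3)@(7, 7): e=[24,-2,-14] → ·
    (2,4)@(5, 9): e=[8,2,-2] → ·
    (1,6)@(3, 13): e=[0,6,2] → █  [on edge]
    (2,6)@(5, 13): e=[24,2,-18] → ·
    (1,7)@(3, 15): e=[8,6,-6] → ·
  covered (2 px):
    · · · · · · · · · · · ·
    · · · · · · · · · · · ·
    · · · · · · · · · · · ·
    · · █ · · · · · · · · ·
    · · · · · · · · · · · ·
    · · · · · · · · · · · ·
    · █ · · · · · · · · · ·
    · · · · · · · · · · · ·
T3:
  2·area = 224
  edge (8, 16)→(12, 0): d=(4,-16) top-left  bias=+0
  edge (12, 0)→(22, 16): d=(10,16) right/bottom  bias=-1
  edge (22, 16)→(8, 16): d=(-14,0) right/bottom  bias=-1
    (6,1)@(13, 3): e=[28,14,182] → █
    (7,1)@(15, 3): e=[60,-18,182] → ·
    (5,2)@(11, 5): e=[4,66,154] → █
    (7,2)@(15, 5): e=[68,2,154] → █
    (8,2)@(17, 5): e=[100,-30,154] → ·
    (5,3)@(11, 7): e=[12,86,126] → █
    (8,3)@(17, 7): e=[108,-10,126] → ·
    (5,4)@(11, 9): e=[20,106,98] → █
    (8,4)@(17, 9): e=[116,10,98] → █
    (9,4)@(19, 9): e=[148,-22,98] → ·
    (5,5)@(11, 11): e=[28,126,70] → █
    (9,5)@(19, 11): e=[156,-2,70] → ·
  covered (28 px):
    · · · · · · · · · · · ·
    · · · · · · █ · · · · ·
    · · · · · █ █ █ · · · ·
    · · · · · █ █ █ · · · ·
    · · · · · █ █ █ █ · · ·
    · · · · · █ █ █ █ · · ·
    · · · · █ █ █ █ █ █ · ·
    · · · · █ █ █ █ █ █ █ ·

Result: [[1,0],[2,1],[2,2],[3,2],[2,3],[3,3],[4,3],[3,4],[4,4],[5,4],[3,5],[4,5]]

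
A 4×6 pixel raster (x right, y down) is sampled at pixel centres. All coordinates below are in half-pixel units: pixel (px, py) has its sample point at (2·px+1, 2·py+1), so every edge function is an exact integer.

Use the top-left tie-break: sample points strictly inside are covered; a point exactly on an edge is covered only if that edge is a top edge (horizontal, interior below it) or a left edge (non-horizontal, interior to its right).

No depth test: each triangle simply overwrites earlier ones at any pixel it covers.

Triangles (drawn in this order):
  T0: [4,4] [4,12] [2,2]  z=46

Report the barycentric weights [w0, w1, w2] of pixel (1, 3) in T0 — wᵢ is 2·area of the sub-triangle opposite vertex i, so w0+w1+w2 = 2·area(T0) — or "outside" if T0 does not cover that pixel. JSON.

T0:
  2·area = 16
  edge (4, 4)→(4, 12): d=(0,8) right/bottom  bias=-1
  edge (4, 12)→(2, 2): d=(-2,-10) top-left  bias=+0
  edge (2, 2)→(4, 4): d=(2,2) right/bottom  bias=-1
    (0,0)@(1, 1): e=[24,-8,0] → .  [on edge]
    (1,1)@(3, 3): e=[8,8,0] → .  [on edge]
    (1,2)@(3, 5): e=[8,4,4] → X
    (2,2)@(5, 5): e=[-8,24,0] → .  [on edge]
    (1,3)@(3, 7): e=[8,0,8] → X  [on edge]
    (2,3)@(5, 7): e=[-8,20,4] → .
    (3,3)@(7, 7): e=[-24,40,0] → .  [on edge]
    (1,4)@(3, 9): e=[8,-4,12] → .
  covered (2 px):
    . . . .
    . . . .
    . X . .
    . X . .
    . . . .
    . . . .

Final: [0,8,8]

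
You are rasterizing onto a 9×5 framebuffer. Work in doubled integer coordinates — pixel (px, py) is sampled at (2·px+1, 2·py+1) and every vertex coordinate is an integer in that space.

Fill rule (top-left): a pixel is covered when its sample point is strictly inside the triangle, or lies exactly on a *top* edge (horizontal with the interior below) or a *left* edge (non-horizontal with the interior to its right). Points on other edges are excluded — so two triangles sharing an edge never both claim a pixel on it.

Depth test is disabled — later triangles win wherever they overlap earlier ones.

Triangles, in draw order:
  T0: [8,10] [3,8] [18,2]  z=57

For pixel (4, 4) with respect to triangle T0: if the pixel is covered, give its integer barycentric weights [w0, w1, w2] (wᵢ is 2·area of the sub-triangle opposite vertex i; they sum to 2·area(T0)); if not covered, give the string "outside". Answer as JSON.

T0:
  2·area = 60
  edge (8, 10)→(3, 8): d=(-5,-2) top-left  bias=+0
  edge (3, 8)→(18, 2): d=(15,-6) top-left  bias=+0
  edge (18, 2)→(8, 10): d=(-10,8) right/bottom  bias=-1
    (5,2)@(11, 5): e=[31,3,26] → X
    (6,2)@(13, 5): e=[35,15,10] → X
    (7,2)@(15, 5): e=[39,27,-6] → .
    (3,3)@(7, 7): e=[13,9,38] → X
    (4,3)@(9, 7): e=[17,21,22] → X
    (6,3)@(13, 7): e=[25,45,-10] → .
    (3,4)@(7, 9): e=[3,39,18] → X
    (5,4)@(11, 9): e=[11,63,-14] → .
  covered (7 px):
    . . . . . . . . .
    . . . . . . . . .
    . . . . . X X . .
    . . . X X X . . .
    . . . X X . . . .

Final: [51,2,7]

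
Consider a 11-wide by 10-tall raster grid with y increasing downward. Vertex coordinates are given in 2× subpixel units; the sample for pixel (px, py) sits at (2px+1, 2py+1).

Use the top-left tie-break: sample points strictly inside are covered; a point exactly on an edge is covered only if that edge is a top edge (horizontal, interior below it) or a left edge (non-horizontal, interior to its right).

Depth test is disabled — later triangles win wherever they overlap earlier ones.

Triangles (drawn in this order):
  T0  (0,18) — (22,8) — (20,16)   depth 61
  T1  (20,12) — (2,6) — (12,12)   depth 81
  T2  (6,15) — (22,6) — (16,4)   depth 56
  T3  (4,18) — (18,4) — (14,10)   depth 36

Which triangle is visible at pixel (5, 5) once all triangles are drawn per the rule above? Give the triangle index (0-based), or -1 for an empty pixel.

T0:
  2·area = 156
  edge (0, 18)→(22, 8): d=(22,-10) top-left  bias=+0
  edge (22, 8)→(20, 16): d=(-2,8) right/bottom  bias=-1
  edge (20, 16)→(0, 18): d=(-20,2) right/bottom  bias=-1
    (10,4)@(21, 9): e=[12,6,138] → #
    (8,5)@(17, 11): e=[16,34,106] → #
    (9,5)@(19, 11): e=[36,18,102] → #
    (5,6)@(11, 13): e=[0,78,78] → #  [on edge]
    (6,6)@(13, 13): e=[20,62,74] → #
    (7,6)@(15, 13): e=[40,46,70] → #
    (10,6)@(21, 13): e=[100,-2,58] → ·
    (3,7)@(7, 15): e=[4,106,46] → #
    (4,7)@(9, 15): e=[24,90,42] → #
    (10,7)@(21, 15): e=[144,-6,18] → ·
    (1,8)@(3, 17): e=[8,134,14] → #
    (2,8)@(5, 17): e=[28,118,10] → #
  covered (20 px):
    · · · · · · · · · · ·
    · · · · · · · · · · ·
    · · · · · · · · · · ·
    · · · · · · · · · · ·
    · · · · · · · · · · #
    · · · · · · · · # # #
    · · · · · # # # # # ·
    · · · # # # # # # # ·
    · # # # # · · · · · ·
    · · · · · · · · · · ·
T1:
  2·area = 48  (B↔C swapped to make it positive)
  edge (20, 12)→(12, 12): d=(-8,0) right/bottom  bias=-1
  edge (12, 12)→(2, 6): d=(-10,-6) top-left  bias=+0
  edge (2, 6)→(20, 12): d=(18,6) right/bottom  bias=-1
    (2,3)@(5, 7): e=[40,8,0] → ·  [on edge]
    (3,4)@(7, 9): e=[24,0,24] → #  [on edge]
    (4,4)@(9, 9): e=[24,12,12] → #
    (5,4)@(11, 9): e=[24,24,0] → ·  [on edge]
    (3,5)@(7, 11): e=[8,-20,60] → ·
    (4,5)@(9, 11): e=[8,-8,48] → ·
    (5,5)@(11, 11): e=[8,4,36] → #
    (6,5)@(13, 11): e=[8,16,24] → #
    (7,5)@(15, 11): e=[8,28,12] → #
    (8,5)@(17, 11): e=[8,40,0] → ·  [on edge]
    (5,6)@(11, 13): e=[-8,-16,72] → ·
    (6,6)@(13, 13): e=[-8,-4,60] → ·
    (8,7)@(17, 15): e=[-24,0,72] → ·  [on edge]
  covered (5 px):
    · · · · · · · · · · ·
    · · · · · · · · · · ·
    · · · · · · · · · · ·
    · · · · · · · · · · ·
    · · · # # · · · · · ·
    · · · · · # # # · · ·
    · · · · · · · · · · ·
    · · · · · · · · · · ·
    · · · · · · · · · · ·
    · · · · · · · · · · ·
T2:
  2·area = 86  (B↔C swapped to make it positive)
  edge (6, 15)→(16, 4): d=(10,-11) top-left  bias=+0
  edge (16, 4)→(22, 6): d=(6,2) right/bottom  bias=-1
  edge (22, 6)→(6, 15): d=(-16,9) right/bottom  bias=-1
    (3,0)@(7, 1): e=[-129,0,215] → ·  [on edge]
    (6,1)@(13, 3): e=[-43,0,129] → ·  [on edge]
    (8,2)@(17, 5): e=[21,4,61] → #
    (9,2)@(19, 5): e=[43,0,43] → ·  [on edge]
    (7,3)@(15, 7): e=[19,20,47] → #
    (9,3)@(19, 7): e=[63,12,11] → #
    (10,3)@(21, 7): e=[85,8,-7] → ·
    (6,4)@(13, 9): e=[17,36,33] → #
    (8,4)@(17, 9): e=[61,28,-3] → ·
    (9,4)@(19, 9): e=[83,24,-21] → ·
    (5,5)@(11, 11): e=[15,52,19] → #
    (7,5)@(15, 11): e=[59,44,-17] → ·
  covered (9 px):
    · · · · · · · · · · ·
    · · · · · · · · · · ·
    · · · · · · · · # · ·
    · · · · · · · # # # ·
    · · · · · · # # · · ·
    · · · · · # # · · · ·
    · · · · # · · · · · ·
    · · · · · · · · · · ·
    · · · · · · · · · · ·
    · · · · · · · · · · ·
T3:
  2·area = 28
  edge (4, 18)→(18, 4): d=(14,-14) top-left  bias=+0
  edge (18, 4)→(14, 10): d=(-4,6) right/bottom  bias=-1
  edge (14, 10)→(4, 18): d=(-10,8) right/bottom  bias=-1
    (10,0)@(21, 1): e=[0,-6,34] → ·  [on edge]
    (9,1)@(19, 3): e=[0,-2,30] → ·  [on edge]
    (8,2)@(17, 5): e=[0,2,26] → #  [on edge]
    (9,2)@(19, 5): e=[28,-10,10] → ·
    (7,3)@(15, 7): e=[0,6,22] → #  [on edge]
    (8,3)@(17, 7): e=[28,-6,6] → ·
    (6,4)@(13, 9): e=[0,10,18] → #  [on edge]
    (7,4)@(15, 9): e=[28,-2,2] → ·
    (5,5)@(11, 11): e=[0,14,14] → #  [on edge]
    (6,5)@(13, 11): e=[28,2,-2] → ·
    (4,6)@(9, 13): e=[0,18,10] → #  [on edge]
    (5,6)@(11, 13): e=[28,6,-6] → ·
    (3,7)@(7, 15): e=[0,22,6] → #  [on edge]
    (2,8)@(5, 17): e=[0,26,2] → #  [on edge]
    (1,9)@(3, 19): e=[0,30,-2] → ·  [on edge]
  covered (7 px):
    · · · · · · · · · · ·
    · · · · · · · · · · ·
    · · · · · · · · # · ·
    · · · · · · · # · · ·
    · · · · · · # · · · ·
    · · · · · # · · · · ·
    · · · · # · · · · · ·
    · · · # · · · · · · ·
    · · # · · · · · · · ·
    · · · · · · · · · · ·

Z-buffer (winner per pixel, '.' = empty):
  . . . . . . . . . . .
  . . . . . . . . . . .
  . . . . . . . . 3 . .
  . . . . . . . 3 2 2 .
  . . . 1 1 . 3 2 . . 0
  . . . . . 3 2 1 0 0 0
  . . . . 3 0 0 0 0 0 .
  . . . 3 0 0 0 0 0 0 .
  . 0 3 0 0 . . . . . .
  . . . . . . . . . . .

Result: 3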